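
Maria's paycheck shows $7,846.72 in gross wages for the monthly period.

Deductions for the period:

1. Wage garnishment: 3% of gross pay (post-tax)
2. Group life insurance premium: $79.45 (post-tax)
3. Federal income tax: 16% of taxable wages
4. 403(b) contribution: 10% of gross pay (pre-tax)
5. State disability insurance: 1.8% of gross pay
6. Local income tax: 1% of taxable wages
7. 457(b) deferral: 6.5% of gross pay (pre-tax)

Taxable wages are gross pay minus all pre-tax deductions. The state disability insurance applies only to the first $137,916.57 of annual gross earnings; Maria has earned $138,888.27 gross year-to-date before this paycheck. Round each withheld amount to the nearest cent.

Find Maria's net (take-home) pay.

$5,123.32

403(b) contribution: $7,846.72 × 0.1 = $784.67
457(b) deferral: $7,846.72 × 0.065 = $510.04
Pre-tax total = $784.67 + $510.04 = $1,294.71
Taxable wages = $7,846.72 − $1,294.71 = $6,552.01
Federal income tax: $6,552.01 × 0.16 = $1,048.32
Local income tax: $6,552.01 × 0.01 = $65.52
State disability insurance: annual cap $137,916.57 already reached (YTD $138,888.27), so $0.00
Wage garnishment: $7,846.72 × 0.03 = $235.40
Group life insurance premium: $79.45
Total deductions = $784.67 + $510.04 + $1,048.32 + $65.52 + $0.00 + $235.40 + $79.45 = $2,723.40
Net pay = $7,846.72 − $2,723.40 = $5,123.32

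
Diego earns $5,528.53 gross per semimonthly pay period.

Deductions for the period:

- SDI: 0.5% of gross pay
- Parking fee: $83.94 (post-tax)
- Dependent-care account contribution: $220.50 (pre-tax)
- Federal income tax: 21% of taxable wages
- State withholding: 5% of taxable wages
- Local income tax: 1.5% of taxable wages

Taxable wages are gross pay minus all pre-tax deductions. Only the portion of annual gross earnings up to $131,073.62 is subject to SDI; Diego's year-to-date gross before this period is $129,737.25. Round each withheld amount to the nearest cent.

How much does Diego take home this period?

Dependent-care account contribution: $220.50
Taxable wages = $5,528.53 − $220.50 = $5,308.03
Federal income tax: $5,308.03 × 0.21 = $1,114.69
Local income tax: $5,308.03 × 0.015 = $79.62
State withholding: $5,308.03 × 0.05 = $265.40
SDI: only $131,073.62 − $129,737.25 = $1,336.37 of this check is subject → $1,336.37 × 0.005 = $6.68
Parking fee: $83.94
Total deductions = $220.50 + $1,114.69 + $79.62 + $265.40 + $6.68 + $83.94 = $1,770.83
Net pay = $5,528.53 − $1,770.83 = $3,757.70

$3,757.70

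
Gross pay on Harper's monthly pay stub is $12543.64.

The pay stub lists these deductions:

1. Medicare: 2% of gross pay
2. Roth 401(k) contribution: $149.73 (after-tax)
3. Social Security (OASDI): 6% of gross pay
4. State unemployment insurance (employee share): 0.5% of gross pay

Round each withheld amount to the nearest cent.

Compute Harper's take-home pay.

$11327.70

State unemployment insurance (employee share): $12543.64 × 0.005 = $62.72
Social Security (OASDI): $12543.64 × 0.06 = $752.62
Medicare: $12543.64 × 0.02 = $250.87
Roth 401(k) contribution: $149.73
Total deductions = $62.72 + $752.62 + $250.87 + $149.73 = $1215.94
Net pay = $12543.64 − $1215.94 = $11327.70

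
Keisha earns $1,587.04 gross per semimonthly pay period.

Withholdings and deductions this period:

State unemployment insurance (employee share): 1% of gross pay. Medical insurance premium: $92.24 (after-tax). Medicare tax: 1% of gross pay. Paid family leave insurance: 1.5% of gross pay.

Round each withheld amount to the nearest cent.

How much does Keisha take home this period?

$1,439.25

Paid family leave insurance: $1,587.04 × 0.015 = $23.81
State unemployment insurance (employee share): $1,587.04 × 0.01 = $15.87
Medicare tax: $1,587.04 × 0.01 = $15.87
Medical insurance premium: $92.24
Total deductions = $23.81 + $15.87 + $15.87 + $92.24 = $147.79
Net pay = $1,587.04 − $147.79 = $1,439.25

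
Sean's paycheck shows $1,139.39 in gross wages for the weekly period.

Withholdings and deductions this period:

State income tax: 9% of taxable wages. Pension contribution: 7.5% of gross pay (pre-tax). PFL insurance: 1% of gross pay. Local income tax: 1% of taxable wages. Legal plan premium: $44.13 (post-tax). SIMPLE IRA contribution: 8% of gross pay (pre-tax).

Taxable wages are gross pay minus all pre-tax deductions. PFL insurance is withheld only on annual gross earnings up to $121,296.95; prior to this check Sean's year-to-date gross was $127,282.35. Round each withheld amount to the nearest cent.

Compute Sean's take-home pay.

SIMPLE IRA contribution: $1,139.39 × 0.08 = $91.15
Pension contribution: $1,139.39 × 0.075 = $85.45
Pre-tax total = $91.15 + $85.45 = $176.60
Taxable wages = $1,139.39 − $176.60 = $962.79
State income tax: $962.79 × 0.09 = $86.65
Local income tax: $962.79 × 0.01 = $9.63
PFL insurance: annual cap $121,296.95 already reached (YTD $127,282.35), so $0.00
Legal plan premium: $44.13
Total deductions = $91.15 + $85.45 + $86.65 + $9.63 + $0.00 + $44.13 = $317.01
Net pay = $1,139.39 − $317.01 = $822.38

$822.38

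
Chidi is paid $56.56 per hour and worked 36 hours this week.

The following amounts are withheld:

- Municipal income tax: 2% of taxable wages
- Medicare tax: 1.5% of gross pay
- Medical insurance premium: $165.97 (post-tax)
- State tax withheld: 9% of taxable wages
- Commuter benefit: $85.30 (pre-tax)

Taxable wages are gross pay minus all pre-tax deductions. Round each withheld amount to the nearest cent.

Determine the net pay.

$1539.75

Gross pay: 36 × $56.56 = $2036.16
Commuter benefit: $85.30
Taxable wages = $2036.16 − $85.30 = $1950.86
State tax withheld: $1950.86 × 0.09 = $175.58
Municipal income tax: $1950.86 × 0.02 = $39.02
Medicare tax: $2036.16 × 0.015 = $30.54
Medical insurance premium: $165.97
Total deductions = $85.30 + $175.58 + $39.02 + $30.54 + $165.97 = $496.41
Net pay = $2036.16 − $496.41 = $1539.75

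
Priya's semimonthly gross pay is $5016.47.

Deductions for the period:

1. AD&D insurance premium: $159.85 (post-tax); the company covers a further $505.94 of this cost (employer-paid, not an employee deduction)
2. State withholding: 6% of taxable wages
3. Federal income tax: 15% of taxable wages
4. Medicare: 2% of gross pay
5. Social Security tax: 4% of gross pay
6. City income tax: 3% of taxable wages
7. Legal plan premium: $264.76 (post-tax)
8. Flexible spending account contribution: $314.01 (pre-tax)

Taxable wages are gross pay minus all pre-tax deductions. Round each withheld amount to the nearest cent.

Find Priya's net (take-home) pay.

$2848.27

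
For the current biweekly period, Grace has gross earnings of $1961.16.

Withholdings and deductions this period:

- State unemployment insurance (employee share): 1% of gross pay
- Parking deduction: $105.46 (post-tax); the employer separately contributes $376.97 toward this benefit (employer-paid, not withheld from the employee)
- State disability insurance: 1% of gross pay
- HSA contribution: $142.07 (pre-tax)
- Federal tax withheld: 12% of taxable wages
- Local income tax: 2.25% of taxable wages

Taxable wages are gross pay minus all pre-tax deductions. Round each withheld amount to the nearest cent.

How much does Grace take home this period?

HSA contribution: $142.07
Taxable wages = $1961.16 − $142.07 = $1819.09
Local income tax: $1819.09 × 0.0225 = $40.93
Federal tax withheld: $1819.09 × 0.12 = $218.29
State unemployment insurance (employee share): $1961.16 × 0.01 = $19.61
State disability insurance: $1961.16 × 0.01 = $19.61
Parking deduction: $105.46
(Employer's $376.97 toward parking deduction is not withheld from the employee.)
Total deductions = $142.07 + $40.93 + $218.29 + $19.61 + $19.61 + $105.46 = $545.97
Net pay = $1961.16 − $545.97 = $1415.19

$1415.19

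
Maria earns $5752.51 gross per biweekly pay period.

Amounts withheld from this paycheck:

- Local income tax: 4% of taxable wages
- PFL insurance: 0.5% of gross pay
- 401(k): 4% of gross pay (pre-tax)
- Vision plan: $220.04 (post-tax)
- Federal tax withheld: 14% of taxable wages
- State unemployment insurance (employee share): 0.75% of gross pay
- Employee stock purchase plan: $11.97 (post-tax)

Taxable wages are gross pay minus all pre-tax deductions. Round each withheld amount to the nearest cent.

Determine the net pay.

$4224.46

401(k): $5752.51 × 0.04 = $230.10
Taxable wages = $5752.51 − $230.10 = $5522.41
Federal tax withheld: $5522.41 × 0.14 = $773.14
Local income tax: $5522.41 × 0.04 = $220.90
State unemployment insurance (employee share): $5752.51 × 0.0075 = $43.14
PFL insurance: $5752.51 × 0.005 = $28.76
Employee stock purchase plan: $11.97
Vision plan: $220.04
Total deductions = $230.10 + $773.14 + $220.90 + $43.14 + $28.76 + $11.97 + $220.04 = $1528.05
Net pay = $5752.51 − $1528.05 = $4224.46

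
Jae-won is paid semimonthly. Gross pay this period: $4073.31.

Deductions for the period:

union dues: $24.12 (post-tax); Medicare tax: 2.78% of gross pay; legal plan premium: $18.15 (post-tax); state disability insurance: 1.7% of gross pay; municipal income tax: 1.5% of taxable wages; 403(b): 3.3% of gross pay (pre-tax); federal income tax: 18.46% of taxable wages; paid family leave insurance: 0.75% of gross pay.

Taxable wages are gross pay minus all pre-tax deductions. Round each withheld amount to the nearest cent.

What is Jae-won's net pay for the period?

403(b): $4073.31 × 0.033 = $134.42
Taxable wages = $4073.31 − $134.42 = $3938.89
Municipal income tax: $3938.89 × 0.015 = $59.08
Federal income tax: $3938.89 × 0.1846 = $727.12
Paid family leave insurance: $4073.31 × 0.0075 = $30.55
State disability insurance: $4073.31 × 0.017 = $69.25
Medicare tax: $4073.31 × 0.0278 = $113.24
Legal plan premium: $18.15
Union dues: $24.12
Total deductions = $134.42 + $59.08 + $727.12 + $30.55 + $69.25 + $113.24 + $18.15 + $24.12 = $1175.93
Net pay = $4073.31 − $1175.93 = $2897.38

$2897.38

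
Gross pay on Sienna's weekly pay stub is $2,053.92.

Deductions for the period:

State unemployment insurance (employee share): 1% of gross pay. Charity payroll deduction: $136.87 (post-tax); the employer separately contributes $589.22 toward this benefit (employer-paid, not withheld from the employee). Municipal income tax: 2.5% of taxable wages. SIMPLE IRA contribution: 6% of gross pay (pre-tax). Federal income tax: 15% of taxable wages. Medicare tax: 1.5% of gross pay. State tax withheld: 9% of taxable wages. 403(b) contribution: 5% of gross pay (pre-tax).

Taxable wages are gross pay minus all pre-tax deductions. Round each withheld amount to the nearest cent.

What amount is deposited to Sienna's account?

$1,155.34

SIMPLE IRA contribution: $2,053.92 × 0.06 = $123.24
403(b) contribution: $2,053.92 × 0.05 = $102.70
Pre-tax total = $123.24 + $102.70 = $225.94
Taxable wages = $2,053.92 − $225.94 = $1,827.98
Federal income tax: $1,827.98 × 0.15 = $274.20
Municipal income tax: $1,827.98 × 0.025 = $45.70
State tax withheld: $1,827.98 × 0.09 = $164.52
State unemployment insurance (employee share): $2,053.92 × 0.01 = $20.54
Medicare tax: $2,053.92 × 0.015 = $30.81
Charity payroll deduction: $136.87
(Employer's $589.22 toward charity payroll deduction is not withheld from the employee.)
Total deductions = $123.24 + $102.70 + $274.20 + $45.70 + $164.52 + $20.54 + $30.81 + $136.87 = $898.58
Net pay = $2,053.92 − $898.58 = $1,155.34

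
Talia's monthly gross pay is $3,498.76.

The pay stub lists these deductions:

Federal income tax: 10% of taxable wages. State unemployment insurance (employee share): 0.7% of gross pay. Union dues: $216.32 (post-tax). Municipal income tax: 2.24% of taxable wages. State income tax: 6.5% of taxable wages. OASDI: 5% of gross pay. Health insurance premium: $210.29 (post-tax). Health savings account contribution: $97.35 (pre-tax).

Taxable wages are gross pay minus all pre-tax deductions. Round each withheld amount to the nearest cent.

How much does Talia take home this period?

Health savings account contribution: $97.35
Taxable wages = $3,498.76 − $97.35 = $3,401.41
Municipal income tax: $3,401.41 × 0.0224 = $76.19
State income tax: $3,401.41 × 0.065 = $221.09
Federal income tax: $3,401.41 × 0.1 = $340.14
State unemployment insurance (employee share): $3,498.76 × 0.007 = $24.49
OASDI: $3,498.76 × 0.05 = $174.94
Health insurance premium: $210.29
Union dues: $216.32
Total deductions = $97.35 + $76.19 + $221.09 + $340.14 + $24.49 + $174.94 + $210.29 + $216.32 = $1,360.81
Net pay = $3,498.76 − $1,360.81 = $2,137.95

$2,137.95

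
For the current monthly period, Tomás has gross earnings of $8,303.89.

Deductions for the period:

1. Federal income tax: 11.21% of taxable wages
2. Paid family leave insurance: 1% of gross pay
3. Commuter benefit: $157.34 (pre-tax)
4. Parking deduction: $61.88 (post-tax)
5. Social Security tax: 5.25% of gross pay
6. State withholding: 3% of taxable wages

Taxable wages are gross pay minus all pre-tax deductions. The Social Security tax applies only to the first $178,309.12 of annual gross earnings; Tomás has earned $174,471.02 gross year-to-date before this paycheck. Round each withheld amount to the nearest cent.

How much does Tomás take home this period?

Commuter benefit: $157.34
Taxable wages = $8,303.89 − $157.34 = $8,146.55
State withholding: $8,146.55 × 0.03 = $244.40
Federal income tax: $8,146.55 × 0.1121 = $913.23
Social Security tax: only $178,309.12 − $174,471.02 = $3,838.10 of this check is subject → $3,838.10 × 0.0525 = $201.50
Paid family leave insurance: $8,303.89 × 0.01 = $83.04
Parking deduction: $61.88
Total deductions = $157.34 + $244.40 + $913.23 + $201.50 + $83.04 + $61.88 = $1,661.39
Net pay = $8,303.89 − $1,661.39 = $6,642.50

$6,642.50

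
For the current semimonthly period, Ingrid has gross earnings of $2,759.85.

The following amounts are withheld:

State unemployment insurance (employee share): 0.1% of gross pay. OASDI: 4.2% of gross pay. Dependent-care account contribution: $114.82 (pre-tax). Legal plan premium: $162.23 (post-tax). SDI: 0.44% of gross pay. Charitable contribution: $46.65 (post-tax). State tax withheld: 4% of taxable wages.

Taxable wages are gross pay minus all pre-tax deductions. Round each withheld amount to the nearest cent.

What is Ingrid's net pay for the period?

Dependent-care account contribution: $114.82
Taxable wages = $2,759.85 − $114.82 = $2,645.03
State tax withheld: $2,645.03 × 0.04 = $105.80
State unemployment insurance (employee share): $2,759.85 × 0.001 = $2.76
SDI: $2,759.85 × 0.0044 = $12.14
OASDI: $2,759.85 × 0.042 = $115.91
Legal plan premium: $162.23
Charitable contribution: $46.65
Total deductions = $114.82 + $105.80 + $2.76 + $12.14 + $115.91 + $162.23 + $46.65 = $560.31
Net pay = $2,759.85 − $560.31 = $2,199.54

$2,199.54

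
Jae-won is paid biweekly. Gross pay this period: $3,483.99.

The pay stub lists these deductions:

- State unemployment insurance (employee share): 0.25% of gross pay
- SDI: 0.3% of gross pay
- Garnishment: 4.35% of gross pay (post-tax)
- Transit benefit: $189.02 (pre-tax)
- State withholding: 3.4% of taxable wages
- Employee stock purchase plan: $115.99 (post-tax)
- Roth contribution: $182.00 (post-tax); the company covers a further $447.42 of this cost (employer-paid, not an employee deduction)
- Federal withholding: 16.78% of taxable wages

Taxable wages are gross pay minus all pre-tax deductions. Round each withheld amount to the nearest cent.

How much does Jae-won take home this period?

Transit benefit: $189.02
Taxable wages = $3,483.99 − $189.02 = $3,294.97
Federal withholding: $3,294.97 × 0.1678 = $552.90
State withholding: $3,294.97 × 0.034 = $112.03
SDI: $3,483.99 × 0.003 = $10.45
State unemployment insurance (employee share): $3,483.99 × 0.0025 = $8.71
Roth contribution: $182.00
Garnishment: $3,483.99 × 0.0435 = $151.55
Employee stock purchase plan: $115.99
(Employer's $447.42 toward Roth contribution is not withheld from the employee.)
Total deductions = $189.02 + $552.90 + $112.03 + $10.45 + $8.71 + $182.00 + $151.55 + $115.99 = $1,322.65
Net pay = $3,483.99 − $1,322.65 = $2,161.34

$2,161.34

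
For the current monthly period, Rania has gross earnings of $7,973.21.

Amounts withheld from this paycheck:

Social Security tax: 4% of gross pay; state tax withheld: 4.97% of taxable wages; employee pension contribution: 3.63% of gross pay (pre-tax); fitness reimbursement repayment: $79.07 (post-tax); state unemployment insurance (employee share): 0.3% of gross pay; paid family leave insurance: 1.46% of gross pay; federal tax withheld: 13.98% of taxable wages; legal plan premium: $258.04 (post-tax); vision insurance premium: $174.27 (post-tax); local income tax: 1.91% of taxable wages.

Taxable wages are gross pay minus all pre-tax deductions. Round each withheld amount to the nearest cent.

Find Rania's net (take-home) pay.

$5,110.31

Employee pension contribution: $7,973.21 × 0.0363 = $289.43
Taxable wages = $7,973.21 − $289.43 = $7,683.78
Federal tax withheld: $7,683.78 × 0.1398 = $1,074.19
State tax withheld: $7,683.78 × 0.0497 = $381.88
Local income tax: $7,683.78 × 0.0191 = $146.76
Social Security tax: $7,973.21 × 0.04 = $318.93
State unemployment insurance (employee share): $7,973.21 × 0.003 = $23.92
Paid family leave insurance: $7,973.21 × 0.0146 = $116.41
Vision insurance premium: $174.27
Fitness reimbursement repayment: $79.07
Legal plan premium: $258.04
Total deductions = $289.43 + $1,074.19 + $381.88 + $146.76 + $318.93 + $23.92 + $116.41 + $174.27 + $79.07 + $258.04 = $2,862.90
Net pay = $7,973.21 − $2,862.90 = $5,110.31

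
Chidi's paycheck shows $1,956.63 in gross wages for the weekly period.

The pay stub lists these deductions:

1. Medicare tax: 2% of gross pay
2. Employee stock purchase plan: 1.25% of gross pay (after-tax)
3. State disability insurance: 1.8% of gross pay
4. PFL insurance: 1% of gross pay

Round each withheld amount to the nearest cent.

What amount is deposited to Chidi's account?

PFL insurance: $1,956.63 × 0.01 = $19.57
State disability insurance: $1,956.63 × 0.018 = $35.22
Medicare tax: $1,956.63 × 0.02 = $39.13
Employee stock purchase plan: $1,956.63 × 0.0125 = $24.46
Total deductions = $19.57 + $35.22 + $39.13 + $24.46 = $118.38
Net pay = $1,956.63 − $118.38 = $1,838.25

$1,838.25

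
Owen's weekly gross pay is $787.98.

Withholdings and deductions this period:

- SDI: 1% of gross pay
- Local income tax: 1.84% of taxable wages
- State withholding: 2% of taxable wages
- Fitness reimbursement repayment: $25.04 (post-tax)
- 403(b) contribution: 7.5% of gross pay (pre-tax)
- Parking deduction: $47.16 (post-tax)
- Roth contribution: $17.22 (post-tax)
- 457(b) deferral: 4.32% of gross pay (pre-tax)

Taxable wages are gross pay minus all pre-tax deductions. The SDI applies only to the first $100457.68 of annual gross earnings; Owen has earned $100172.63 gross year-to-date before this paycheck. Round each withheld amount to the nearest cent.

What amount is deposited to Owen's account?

$575.88

403(b) contribution: $787.98 × 0.075 = $59.10
457(b) deferral: $787.98 × 0.0432 = $34.04
Pre-tax total = $59.10 + $34.04 = $93.14
Taxable wages = $787.98 − $93.14 = $694.84
State withholding: $694.84 × 0.02 = $13.90
Local income tax: $694.84 × 0.0184 = $12.79
SDI: only $100457.68 − $100172.63 = $285.05 of this check is subject → $285.05 × 0.01 = $2.85
Roth contribution: $17.22
Fitness reimbursement repayment: $25.04
Parking deduction: $47.16
Total deductions = $59.10 + $34.04 + $13.90 + $12.79 + $2.85 + $17.22 + $25.04 + $47.16 = $212.10
Net pay = $787.98 − $212.10 = $575.88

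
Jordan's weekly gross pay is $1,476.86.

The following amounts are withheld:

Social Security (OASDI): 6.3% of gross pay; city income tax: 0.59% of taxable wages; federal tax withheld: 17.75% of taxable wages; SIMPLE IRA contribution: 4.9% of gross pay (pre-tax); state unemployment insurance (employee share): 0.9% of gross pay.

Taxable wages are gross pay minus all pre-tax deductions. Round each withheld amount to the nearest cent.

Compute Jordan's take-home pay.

$1,040.57

SIMPLE IRA contribution: $1,476.86 × 0.049 = $72.37
Taxable wages = $1,476.86 − $72.37 = $1,404.49
City income tax: $1,404.49 × 0.0059 = $8.29
Federal tax withheld: $1,404.49 × 0.1775 = $249.30
State unemployment insurance (employee share): $1,476.86 × 0.009 = $13.29
Social Security (OASDI): $1,476.86 × 0.063 = $93.04
Total deductions = $72.37 + $8.29 + $249.30 + $13.29 + $93.04 = $436.29
Net pay = $1,476.86 − $436.29 = $1,040.57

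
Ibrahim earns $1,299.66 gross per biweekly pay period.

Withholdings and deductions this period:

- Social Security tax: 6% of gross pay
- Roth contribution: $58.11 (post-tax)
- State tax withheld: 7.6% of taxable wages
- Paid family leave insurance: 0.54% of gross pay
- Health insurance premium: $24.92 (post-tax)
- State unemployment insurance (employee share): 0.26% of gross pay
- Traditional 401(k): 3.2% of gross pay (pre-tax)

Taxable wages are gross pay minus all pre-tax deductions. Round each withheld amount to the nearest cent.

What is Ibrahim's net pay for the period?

Traditional 401(k): $1,299.66 × 0.032 = $41.59
Taxable wages = $1,299.66 − $41.59 = $1,258.07
State tax withheld: $1,258.07 × 0.076 = $95.61
Paid family leave insurance: $1,299.66 × 0.0054 = $7.02
Social Security tax: $1,299.66 × 0.06 = $77.98
State unemployment insurance (employee share): $1,299.66 × 0.0026 = $3.38
Roth contribution: $58.11
Health insurance premium: $24.92
Total deductions = $41.59 + $95.61 + $7.02 + $77.98 + $3.38 + $58.11 + $24.92 = $308.61
Net pay = $1,299.66 − $308.61 = $991.05

$991.05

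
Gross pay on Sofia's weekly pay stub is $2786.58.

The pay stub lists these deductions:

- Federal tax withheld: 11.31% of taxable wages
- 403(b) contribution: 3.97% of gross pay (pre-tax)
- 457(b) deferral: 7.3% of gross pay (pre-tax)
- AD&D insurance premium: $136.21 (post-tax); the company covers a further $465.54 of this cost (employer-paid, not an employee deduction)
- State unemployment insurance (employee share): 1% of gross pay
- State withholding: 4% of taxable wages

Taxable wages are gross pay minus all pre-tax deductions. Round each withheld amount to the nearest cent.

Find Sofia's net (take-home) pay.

457(b) deferral: $2786.58 × 0.073 = $203.42
403(b) contribution: $2786.58 × 0.0397 = $110.63
Pre-tax total = $203.42 + $110.63 = $314.05
Taxable wages = $2786.58 − $314.05 = $2472.53
State withholding: $2472.53 × 0.04 = $98.90
Federal tax withheld: $2472.53 × 0.1131 = $279.64
State unemployment insurance (employee share): $2786.58 × 0.01 = $27.87
AD&D insurance premium: $136.21
(Employer's $465.54 toward AD&D insurance premium is not withheld from the employee.)
Total deductions = $203.42 + $110.63 + $98.90 + $279.64 + $27.87 + $136.21 = $856.67
Net pay = $2786.58 − $856.67 = $1929.91

$1929.91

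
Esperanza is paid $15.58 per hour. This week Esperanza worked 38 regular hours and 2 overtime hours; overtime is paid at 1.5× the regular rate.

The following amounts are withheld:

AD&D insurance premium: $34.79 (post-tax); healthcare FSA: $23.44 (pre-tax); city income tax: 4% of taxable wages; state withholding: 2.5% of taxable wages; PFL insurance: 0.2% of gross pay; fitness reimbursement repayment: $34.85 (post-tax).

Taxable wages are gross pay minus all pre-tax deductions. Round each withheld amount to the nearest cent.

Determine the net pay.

$504.43

Regular pay: 38 × $15.58 = $592.04
Overtime pay: 2 × $15.58 × 1.5 = $46.74
Gross pay = $592.04 + $46.74 = $638.78
Healthcare FSA: $23.44
Taxable wages = $638.78 − $23.44 = $615.34
City income tax: $615.34 × 0.04 = $24.61
State withholding: $615.34 × 0.025 = $15.38
PFL insurance: $638.78 × 0.002 = $1.28
AD&D insurance premium: $34.79
Fitness reimbursement repayment: $34.85
Total deductions = $23.44 + $24.61 + $15.38 + $1.28 + $34.79 + $34.85 = $134.35
Net pay = $638.78 − $134.35 = $504.43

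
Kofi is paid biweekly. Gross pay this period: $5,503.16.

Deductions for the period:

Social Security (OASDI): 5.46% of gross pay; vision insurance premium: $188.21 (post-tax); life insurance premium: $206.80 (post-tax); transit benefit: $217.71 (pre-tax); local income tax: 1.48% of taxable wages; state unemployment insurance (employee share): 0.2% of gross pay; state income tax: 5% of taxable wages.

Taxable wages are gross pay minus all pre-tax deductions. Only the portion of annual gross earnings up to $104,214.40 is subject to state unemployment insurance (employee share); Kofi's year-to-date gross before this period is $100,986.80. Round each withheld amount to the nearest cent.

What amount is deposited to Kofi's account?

Transit benefit: $217.71
Taxable wages = $5,503.16 − $217.71 = $5,285.45
Local income tax: $5,285.45 × 0.0148 = $78.22
State income tax: $5,285.45 × 0.05 = $264.27
State unemployment insurance (employee share): only $104,214.40 − $100,986.80 = $3,227.60 of this check is subject → $3,227.60 × 0.002 = $6.46
Social Security (OASDI): $5,503.16 × 0.0546 = $300.47
Life insurance premium: $206.80
Vision insurance premium: $188.21
Total deductions = $217.71 + $78.22 + $264.27 + $6.46 + $300.47 + $206.80 + $188.21 = $1,262.14
Net pay = $5,503.16 − $1,262.14 = $4,241.02

$4,241.02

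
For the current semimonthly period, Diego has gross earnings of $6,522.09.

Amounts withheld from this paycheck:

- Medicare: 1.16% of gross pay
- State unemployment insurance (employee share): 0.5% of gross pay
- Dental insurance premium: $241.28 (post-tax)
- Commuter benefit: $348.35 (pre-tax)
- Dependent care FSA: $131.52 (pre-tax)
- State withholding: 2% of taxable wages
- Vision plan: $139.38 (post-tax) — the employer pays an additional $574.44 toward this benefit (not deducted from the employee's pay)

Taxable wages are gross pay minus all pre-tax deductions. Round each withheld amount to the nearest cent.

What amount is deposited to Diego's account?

$5,432.45

Dependent care FSA: $131.52
Commuter benefit: $348.35
Pre-tax total = $131.52 + $348.35 = $479.87
Taxable wages = $6,522.09 − $479.87 = $6,042.22
State withholding: $6,042.22 × 0.02 = $120.84
Medicare: $6,522.09 × 0.0116 = $75.66
State unemployment insurance (employee share): $6,522.09 × 0.005 = $32.61
Vision plan: $139.38
Dental insurance premium: $241.28
(Employer's $574.44 toward vision plan is not withheld from the employee.)
Total deductions = $131.52 + $348.35 + $120.84 + $75.66 + $32.61 + $139.38 + $241.28 = $1,089.64
Net pay = $6,522.09 − $1,089.64 = $5,432.45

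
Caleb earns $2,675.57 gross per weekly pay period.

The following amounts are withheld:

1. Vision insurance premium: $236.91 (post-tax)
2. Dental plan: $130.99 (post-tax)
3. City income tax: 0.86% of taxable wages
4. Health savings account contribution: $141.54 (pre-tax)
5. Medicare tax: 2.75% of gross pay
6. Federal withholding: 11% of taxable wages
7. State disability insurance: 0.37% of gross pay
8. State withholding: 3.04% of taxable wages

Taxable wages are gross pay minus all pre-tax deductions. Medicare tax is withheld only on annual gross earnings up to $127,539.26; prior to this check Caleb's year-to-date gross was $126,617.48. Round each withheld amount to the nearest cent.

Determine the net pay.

$1,753.32

Health savings account contribution: $141.54
Taxable wages = $2,675.57 − $141.54 = $2,534.03
State withholding: $2,534.03 × 0.0304 = $77.03
Federal withholding: $2,534.03 × 0.11 = $278.74
City income tax: $2,534.03 × 0.0086 = $21.79
State disability insurance: $2,675.57 × 0.0037 = $9.90
Medicare tax: only $127,539.26 − $126,617.48 = $921.78 of this check is subject → $921.78 × 0.0275 = $25.35
Vision insurance premium: $236.91
Dental plan: $130.99
Total deductions = $141.54 + $77.03 + $278.74 + $21.79 + $9.90 + $25.35 + $236.91 + $130.99 = $922.25
Net pay = $2,675.57 − $922.25 = $1,753.32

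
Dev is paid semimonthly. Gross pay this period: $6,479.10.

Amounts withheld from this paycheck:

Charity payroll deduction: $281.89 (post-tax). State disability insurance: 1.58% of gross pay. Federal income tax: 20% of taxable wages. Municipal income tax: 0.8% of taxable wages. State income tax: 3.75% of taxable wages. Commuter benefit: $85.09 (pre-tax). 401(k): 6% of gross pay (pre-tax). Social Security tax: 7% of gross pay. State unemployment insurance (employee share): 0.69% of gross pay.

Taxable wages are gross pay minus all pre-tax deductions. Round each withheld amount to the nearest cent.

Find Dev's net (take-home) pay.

Commuter benefit: $85.09
401(k): $6,479.10 × 0.06 = $388.75
Pre-tax total = $85.09 + $388.75 = $473.84
Taxable wages = $6,479.10 − $473.84 = $6,005.26
State income tax: $6,005.26 × 0.0375 = $225.20
Federal income tax: $6,005.26 × 0.2 = $1,201.05
Municipal income tax: $6,005.26 × 0.008 = $48.04
Social Security tax: $6,479.10 × 0.07 = $453.54
State unemployment insurance (employee share): $6,479.10 × 0.0069 = $44.71
State disability insurance: $6,479.10 × 0.0158 = $102.37
Charity payroll deduction: $281.89
Total deductions = $85.09 + $388.75 + $225.20 + $1,201.05 + $48.04 + $453.54 + $44.71 + $102.37 + $281.89 = $2,830.64
Net pay = $6,479.10 − $2,830.64 = $3,648.46

$3,648.46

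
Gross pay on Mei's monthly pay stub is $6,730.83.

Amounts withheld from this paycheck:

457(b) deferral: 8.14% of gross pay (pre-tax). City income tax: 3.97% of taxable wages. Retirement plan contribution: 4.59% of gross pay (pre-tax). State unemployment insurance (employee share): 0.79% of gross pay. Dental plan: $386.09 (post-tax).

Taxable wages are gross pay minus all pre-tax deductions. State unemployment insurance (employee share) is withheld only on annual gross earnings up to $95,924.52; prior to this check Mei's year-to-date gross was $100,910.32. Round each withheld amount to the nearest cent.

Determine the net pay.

$5,254.70

457(b) deferral: $6,730.83 × 0.0814 = $547.89
Retirement plan contribution: $6,730.83 × 0.0459 = $308.95
Pre-tax total = $547.89 + $308.95 = $856.84
Taxable wages = $6,730.83 − $856.84 = $5,873.99
City income tax: $5,873.99 × 0.0397 = $233.20
State unemployment insurance (employee share): annual cap $95,924.52 already reached (YTD $100,910.32), so $0.00
Dental plan: $386.09
Total deductions = $547.89 + $308.95 + $233.20 + $0.00 + $386.09 = $1,476.13
Net pay = $6,730.83 − $1,476.13 = $5,254.70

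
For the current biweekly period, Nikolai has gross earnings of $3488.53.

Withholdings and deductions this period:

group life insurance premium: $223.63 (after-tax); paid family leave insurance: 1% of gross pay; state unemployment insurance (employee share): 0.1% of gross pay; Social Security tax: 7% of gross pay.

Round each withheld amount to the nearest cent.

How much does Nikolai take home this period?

Paid family leave insurance: $3488.53 × 0.01 = $34.89
Social Security tax: $3488.53 × 0.07 = $244.20
State unemployment insurance (employee share): $3488.53 × 0.001 = $3.49
Group life insurance premium: $223.63
Total deductions = $34.89 + $244.20 + $3.49 + $223.63 = $506.21
Net pay = $3488.53 − $506.21 = $2982.32

$2982.32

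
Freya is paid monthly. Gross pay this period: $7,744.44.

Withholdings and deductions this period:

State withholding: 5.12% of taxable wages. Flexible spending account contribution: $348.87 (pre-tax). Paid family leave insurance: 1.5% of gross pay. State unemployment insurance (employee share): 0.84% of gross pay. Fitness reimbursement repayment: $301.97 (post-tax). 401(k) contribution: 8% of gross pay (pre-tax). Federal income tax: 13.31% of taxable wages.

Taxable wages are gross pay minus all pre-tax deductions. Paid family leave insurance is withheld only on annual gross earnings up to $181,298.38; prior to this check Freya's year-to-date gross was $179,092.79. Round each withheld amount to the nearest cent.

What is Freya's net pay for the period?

Flexible spending account contribution: $348.87
401(k) contribution: $7,744.44 × 0.08 = $619.56
Pre-tax total = $348.87 + $619.56 = $968.43
Taxable wages = $7,744.44 − $968.43 = $6,776.01
State withholding: $6,776.01 × 0.0512 = $346.93
Federal income tax: $6,776.01 × 0.1331 = $901.89
State unemployment insurance (employee share): $7,744.44 × 0.0084 = $65.05
Paid family leave insurance: only $181,298.38 − $179,092.79 = $2,205.59 of this check is subject → $2,205.59 × 0.015 = $33.08
Fitness reimbursement repayment: $301.97
Total deductions = $348.87 + $619.56 + $346.93 + $901.89 + $65.05 + $33.08 + $301.97 = $2,617.35
Net pay = $7,744.44 − $2,617.35 = $5,127.09

$5,127.09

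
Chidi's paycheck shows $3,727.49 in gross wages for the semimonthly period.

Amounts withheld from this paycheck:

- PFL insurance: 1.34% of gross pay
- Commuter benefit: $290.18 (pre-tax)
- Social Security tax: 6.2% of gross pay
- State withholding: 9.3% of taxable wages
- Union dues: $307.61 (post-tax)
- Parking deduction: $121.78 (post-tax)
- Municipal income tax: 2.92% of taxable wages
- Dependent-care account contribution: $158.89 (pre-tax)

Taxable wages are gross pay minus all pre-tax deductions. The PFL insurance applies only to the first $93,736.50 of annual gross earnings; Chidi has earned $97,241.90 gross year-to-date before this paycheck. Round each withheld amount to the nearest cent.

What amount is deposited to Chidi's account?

$2,217.31

Dependent-care account contribution: $158.89
Commuter benefit: $290.18
Pre-tax total = $158.89 + $290.18 = $449.07
Taxable wages = $3,727.49 − $449.07 = $3,278.42
State withholding: $3,278.42 × 0.093 = $304.89
Municipal income tax: $3,278.42 × 0.0292 = $95.73
Social Security tax: $3,727.49 × 0.062 = $231.10
PFL insurance: annual cap $93,736.50 already reached (YTD $97,241.90), so $0.00
Parking deduction: $121.78
Union dues: $307.61
Total deductions = $158.89 + $290.18 + $304.89 + $95.73 + $231.10 + $0.00 + $121.78 + $307.61 = $1,510.18
Net pay = $3,727.49 − $1,510.18 = $2,217.31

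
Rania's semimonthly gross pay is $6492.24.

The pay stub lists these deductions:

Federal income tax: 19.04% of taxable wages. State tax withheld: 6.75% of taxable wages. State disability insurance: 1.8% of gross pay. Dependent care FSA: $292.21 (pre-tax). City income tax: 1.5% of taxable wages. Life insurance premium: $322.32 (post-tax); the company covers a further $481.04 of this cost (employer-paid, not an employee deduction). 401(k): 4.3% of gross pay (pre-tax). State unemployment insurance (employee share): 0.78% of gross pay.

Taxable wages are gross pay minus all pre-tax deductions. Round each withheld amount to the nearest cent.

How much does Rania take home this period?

401(k): $6492.24 × 0.043 = $279.17
Dependent care FSA: $292.21
Pre-tax total = $279.17 + $292.21 = $571.38
Taxable wages = $6492.24 − $571.38 = $5920.86
City income tax: $5920.86 × 0.015 = $88.81
State tax withheld: $5920.86 × 0.0675 = $399.66
Federal income tax: $5920.86 × 0.1904 = $1127.33
State disability insurance: $6492.24 × 0.018 = $116.86
State unemployment insurance (employee share): $6492.24 × 0.0078 = $50.64
Life insurance premium: $322.32
(Employer's $481.04 toward life insurance premium is not withheld from the employee.)
Total deductions = $279.17 + $292.21 + $88.81 + $399.66 + $1127.33 + $116.86 + $50.64 + $322.32 = $2677.00
Net pay = $6492.24 − $2677.00 = $3815.24

$3815.24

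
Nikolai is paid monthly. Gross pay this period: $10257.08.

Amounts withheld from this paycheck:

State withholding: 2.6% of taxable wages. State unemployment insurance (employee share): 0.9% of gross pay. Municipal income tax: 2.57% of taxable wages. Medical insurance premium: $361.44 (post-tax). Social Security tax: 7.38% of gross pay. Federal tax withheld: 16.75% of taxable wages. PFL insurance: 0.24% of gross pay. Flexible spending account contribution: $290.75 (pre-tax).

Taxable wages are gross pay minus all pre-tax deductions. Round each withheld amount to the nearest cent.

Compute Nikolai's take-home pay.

$6546.38

Flexible spending account contribution: $290.75
Taxable wages = $10257.08 − $290.75 = $9966.33
Municipal income tax: $9966.33 × 0.0257 = $256.13
Federal tax withheld: $9966.33 × 0.1675 = $1669.36
State withholding: $9966.33 × 0.026 = $259.12
Social Security tax: $10257.08 × 0.0738 = $756.97
PFL insurance: $10257.08 × 0.0024 = $24.62
State unemployment insurance (employee share): $10257.08 × 0.009 = $92.31
Medical insurance premium: $361.44
Total deductions = $290.75 + $256.13 + $1669.36 + $259.12 + $756.97 + $24.62 + $92.31 + $361.44 = $3710.70
Net pay = $10257.08 − $3710.70 = $6546.38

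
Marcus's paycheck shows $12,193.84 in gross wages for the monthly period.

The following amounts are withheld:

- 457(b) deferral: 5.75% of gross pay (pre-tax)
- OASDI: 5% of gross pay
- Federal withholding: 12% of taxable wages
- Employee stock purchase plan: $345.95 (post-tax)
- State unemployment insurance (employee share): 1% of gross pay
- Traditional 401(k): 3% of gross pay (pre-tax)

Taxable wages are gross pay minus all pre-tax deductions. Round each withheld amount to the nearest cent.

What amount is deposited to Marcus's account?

457(b) deferral: $12,193.84 × 0.0575 = $701.15
Traditional 401(k): $12,193.84 × 0.03 = $365.82
Pre-tax total = $701.15 + $365.82 = $1,066.97
Taxable wages = $12,193.84 − $1,066.97 = $11,126.87
Federal withholding: $11,126.87 × 0.12 = $1,335.22
OASDI: $12,193.84 × 0.05 = $609.69
State unemployment insurance (employee share): $12,193.84 × 0.01 = $121.94
Employee stock purchase plan: $345.95
Total deductions = $701.15 + $365.82 + $1,335.22 + $609.69 + $121.94 + $345.95 = $3,479.77
Net pay = $12,193.84 − $3,479.77 = $8,714.07

$8,714.07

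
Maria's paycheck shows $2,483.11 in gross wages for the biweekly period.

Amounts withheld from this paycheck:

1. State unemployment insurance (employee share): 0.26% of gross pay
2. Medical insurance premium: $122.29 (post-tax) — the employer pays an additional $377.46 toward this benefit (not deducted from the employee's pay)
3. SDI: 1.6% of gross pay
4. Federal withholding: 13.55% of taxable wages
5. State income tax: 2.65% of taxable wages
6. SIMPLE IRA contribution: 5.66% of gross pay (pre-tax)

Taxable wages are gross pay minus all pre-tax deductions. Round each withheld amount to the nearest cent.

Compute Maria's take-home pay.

SIMPLE IRA contribution: $2,483.11 × 0.0566 = $140.54
Taxable wages = $2,483.11 − $140.54 = $2,342.57
Federal withholding: $2,342.57 × 0.1355 = $317.42
State income tax: $2,342.57 × 0.0265 = $62.08
State unemployment insurance (employee share): $2,483.11 × 0.0026 = $6.46
SDI: $2,483.11 × 0.016 = $39.73
Medical insurance premium: $122.29
(Employer's $377.46 toward medical insurance premium is not withheld from the employee.)
Total deductions = $140.54 + $317.42 + $62.08 + $6.46 + $39.73 + $122.29 = $688.52
Net pay = $2,483.11 − $688.52 = $1,794.59

$1,794.59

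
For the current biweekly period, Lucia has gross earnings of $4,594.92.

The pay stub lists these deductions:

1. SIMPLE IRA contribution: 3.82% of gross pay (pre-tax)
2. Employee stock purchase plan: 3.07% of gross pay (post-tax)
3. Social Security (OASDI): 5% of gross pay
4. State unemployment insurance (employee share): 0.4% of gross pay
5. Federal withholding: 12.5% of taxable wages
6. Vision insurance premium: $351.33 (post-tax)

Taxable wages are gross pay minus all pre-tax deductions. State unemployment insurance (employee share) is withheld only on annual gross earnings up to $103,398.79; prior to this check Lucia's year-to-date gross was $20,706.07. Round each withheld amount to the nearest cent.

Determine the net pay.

SIMPLE IRA contribution: $4,594.92 × 0.0382 = $175.53
Taxable wages = $4,594.92 − $175.53 = $4,419.39
Federal withholding: $4,419.39 × 0.125 = $552.42
Social Security (OASDI): $4,594.92 × 0.05 = $229.75
State unemployment insurance (employee share): cap not yet reached, full $4,594.92 is subject → $4,594.92 × 0.004 = $18.38
Vision insurance premium: $351.33
Employee stock purchase plan: $4,594.92 × 0.0307 = $141.06
Total deductions = $175.53 + $552.42 + $229.75 + $18.38 + $351.33 + $141.06 = $1,468.47
Net pay = $4,594.92 − $1,468.47 = $3,126.45

$3,126.45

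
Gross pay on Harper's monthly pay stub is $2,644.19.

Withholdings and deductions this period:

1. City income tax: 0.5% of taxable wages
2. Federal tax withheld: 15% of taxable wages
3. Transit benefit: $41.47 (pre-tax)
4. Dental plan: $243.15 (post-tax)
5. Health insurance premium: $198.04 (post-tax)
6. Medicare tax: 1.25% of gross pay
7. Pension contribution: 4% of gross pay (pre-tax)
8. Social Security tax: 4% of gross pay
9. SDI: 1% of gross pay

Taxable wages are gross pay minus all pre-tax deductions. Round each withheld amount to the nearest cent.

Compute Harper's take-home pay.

$1,503.48

Transit benefit: $41.47
Pension contribution: $2,644.19 × 0.04 = $105.77
Pre-tax total = $41.47 + $105.77 = $147.24
Taxable wages = $2,644.19 − $147.24 = $2,496.95
City income tax: $2,496.95 × 0.005 = $12.48
Federal tax withheld: $2,496.95 × 0.15 = $374.54
Social Security tax: $2,644.19 × 0.04 = $105.77
Medicare tax: $2,644.19 × 0.0125 = $33.05
SDI: $2,644.19 × 0.01 = $26.44
Health insurance premium: $198.04
Dental plan: $243.15
Total deductions = $41.47 + $105.77 + $12.48 + $374.54 + $105.77 + $33.05 + $26.44 + $198.04 + $243.15 = $1,140.71
Net pay = $2,644.19 − $1,140.71 = $1,503.48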